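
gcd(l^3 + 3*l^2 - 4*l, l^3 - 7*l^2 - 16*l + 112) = l + 4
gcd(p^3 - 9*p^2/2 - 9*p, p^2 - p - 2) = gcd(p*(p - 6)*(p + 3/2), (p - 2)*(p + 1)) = 1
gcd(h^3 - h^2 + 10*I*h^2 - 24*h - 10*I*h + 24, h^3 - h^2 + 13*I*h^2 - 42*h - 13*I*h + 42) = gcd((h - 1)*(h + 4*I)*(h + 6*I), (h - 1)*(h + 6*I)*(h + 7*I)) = h^2 + h*(-1 + 6*I) - 6*I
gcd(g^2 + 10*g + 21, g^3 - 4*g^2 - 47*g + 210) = g + 7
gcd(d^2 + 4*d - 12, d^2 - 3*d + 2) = d - 2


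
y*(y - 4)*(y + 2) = y^3 - 2*y^2 - 8*y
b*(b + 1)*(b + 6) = b^3 + 7*b^2 + 6*b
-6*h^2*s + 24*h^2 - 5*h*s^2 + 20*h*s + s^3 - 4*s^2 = (-6*h + s)*(h + s)*(s - 4)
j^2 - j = j*(j - 1)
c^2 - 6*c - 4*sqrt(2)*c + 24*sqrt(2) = (c - 6)*(c - 4*sqrt(2))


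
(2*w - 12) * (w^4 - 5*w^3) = 2*w^5 - 22*w^4 + 60*w^3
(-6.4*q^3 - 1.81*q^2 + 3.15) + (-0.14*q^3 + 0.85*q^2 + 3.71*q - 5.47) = -6.54*q^3 - 0.96*q^2 + 3.71*q - 2.32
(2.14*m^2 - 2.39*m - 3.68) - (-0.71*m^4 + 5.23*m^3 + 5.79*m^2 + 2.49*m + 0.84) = 0.71*m^4 - 5.23*m^3 - 3.65*m^2 - 4.88*m - 4.52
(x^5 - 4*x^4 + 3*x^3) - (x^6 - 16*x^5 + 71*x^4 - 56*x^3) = -x^6 + 17*x^5 - 75*x^4 + 59*x^3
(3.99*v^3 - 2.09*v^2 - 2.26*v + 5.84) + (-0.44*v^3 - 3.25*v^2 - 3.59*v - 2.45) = 3.55*v^3 - 5.34*v^2 - 5.85*v + 3.39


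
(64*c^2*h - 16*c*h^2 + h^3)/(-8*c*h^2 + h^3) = (-8*c + h)/h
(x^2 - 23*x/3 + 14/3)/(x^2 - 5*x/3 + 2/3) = (x - 7)/(x - 1)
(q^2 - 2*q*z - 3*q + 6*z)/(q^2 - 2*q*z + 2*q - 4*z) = (q - 3)/(q + 2)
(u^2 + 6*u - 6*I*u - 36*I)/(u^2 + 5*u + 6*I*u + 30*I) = (u^2 + 6*u*(1 - I) - 36*I)/(u^2 + u*(5 + 6*I) + 30*I)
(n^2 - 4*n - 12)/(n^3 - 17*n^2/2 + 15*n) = 2*(n + 2)/(n*(2*n - 5))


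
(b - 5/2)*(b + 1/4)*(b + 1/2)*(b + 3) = b^4 + 5*b^3/4 - 7*b^2 - 89*b/16 - 15/16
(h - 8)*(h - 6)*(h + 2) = h^3 - 12*h^2 + 20*h + 96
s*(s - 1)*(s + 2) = s^3 + s^2 - 2*s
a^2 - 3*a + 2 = (a - 2)*(a - 1)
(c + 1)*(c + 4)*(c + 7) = c^3 + 12*c^2 + 39*c + 28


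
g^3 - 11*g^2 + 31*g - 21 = (g - 7)*(g - 3)*(g - 1)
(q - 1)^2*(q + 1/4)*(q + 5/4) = q^4 - q^3/2 - 27*q^2/16 + 7*q/8 + 5/16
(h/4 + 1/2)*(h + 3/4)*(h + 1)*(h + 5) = h^4/4 + 35*h^3/16 + 23*h^2/4 + 91*h/16 + 15/8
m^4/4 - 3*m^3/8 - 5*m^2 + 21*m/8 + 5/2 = (m/4 + 1)*(m - 5)*(m - 1)*(m + 1/2)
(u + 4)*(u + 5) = u^2 + 9*u + 20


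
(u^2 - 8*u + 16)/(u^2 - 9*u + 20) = (u - 4)/(u - 5)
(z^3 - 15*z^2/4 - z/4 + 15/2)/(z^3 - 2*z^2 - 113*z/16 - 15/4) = 4*(z^2 - 5*z + 6)/(4*z^2 - 13*z - 12)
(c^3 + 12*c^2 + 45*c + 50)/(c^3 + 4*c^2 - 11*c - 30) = (c + 5)/(c - 3)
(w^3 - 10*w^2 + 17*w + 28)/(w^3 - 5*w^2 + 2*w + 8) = (w - 7)/(w - 2)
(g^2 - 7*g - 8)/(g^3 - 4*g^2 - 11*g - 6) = (g - 8)/(g^2 - 5*g - 6)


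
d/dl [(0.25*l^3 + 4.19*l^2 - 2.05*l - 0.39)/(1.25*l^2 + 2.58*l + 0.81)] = (0.3125*l^4 + 1.29*l^3 + 13.9802*l^2 + 7.7628*l - 0.6543)/(1.5625*l^4 + 6.45*l^3 + 8.6814*l^2 + 4.1796*l + 0.6561)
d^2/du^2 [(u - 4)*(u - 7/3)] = 2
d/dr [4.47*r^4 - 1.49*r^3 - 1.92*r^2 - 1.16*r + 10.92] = 17.88*r^3 - 4.47*r^2 - 3.84*r - 1.16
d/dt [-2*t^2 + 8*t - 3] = 8 - 4*t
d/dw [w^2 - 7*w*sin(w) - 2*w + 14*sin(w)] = -7*w*cos(w) + 2*w - 7*sin(w) + 14*cos(w) - 2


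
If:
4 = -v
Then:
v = -4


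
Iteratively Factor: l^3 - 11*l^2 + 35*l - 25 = (l - 5)*(l^2 - 6*l + 5) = (l - 5)*(l - 1)*(l - 5)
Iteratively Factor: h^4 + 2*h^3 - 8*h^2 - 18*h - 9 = (h + 1)*(h^3 + h^2 - 9*h - 9) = (h - 3)*(h + 1)*(h^2 + 4*h + 3) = (h - 3)*(h + 1)^2*(h + 3)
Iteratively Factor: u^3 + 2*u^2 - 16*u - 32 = (u + 4)*(u^2 - 2*u - 8) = (u - 4)*(u + 4)*(u + 2)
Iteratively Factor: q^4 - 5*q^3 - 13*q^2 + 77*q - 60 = (q - 5)*(q^3 - 13*q + 12) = (q - 5)*(q + 4)*(q^2 - 4*q + 3) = (q - 5)*(q - 1)*(q + 4)*(q - 3)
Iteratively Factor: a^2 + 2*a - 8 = (a - 2)*(a + 4)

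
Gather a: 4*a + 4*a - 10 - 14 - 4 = 8*a - 28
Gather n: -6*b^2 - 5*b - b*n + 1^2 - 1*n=-6*b^2 - 5*b + n*(-b - 1) + 1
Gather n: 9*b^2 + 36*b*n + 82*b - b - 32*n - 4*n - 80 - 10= 9*b^2 + 81*b + n*(36*b - 36) - 90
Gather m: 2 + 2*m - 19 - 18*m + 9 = -16*m - 8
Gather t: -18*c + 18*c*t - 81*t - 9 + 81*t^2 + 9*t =-18*c + 81*t^2 + t*(18*c - 72) - 9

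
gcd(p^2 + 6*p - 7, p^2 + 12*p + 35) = p + 7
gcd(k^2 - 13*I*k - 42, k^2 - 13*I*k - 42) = k^2 - 13*I*k - 42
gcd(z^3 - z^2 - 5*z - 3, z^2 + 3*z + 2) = z + 1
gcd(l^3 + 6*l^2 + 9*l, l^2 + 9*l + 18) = l + 3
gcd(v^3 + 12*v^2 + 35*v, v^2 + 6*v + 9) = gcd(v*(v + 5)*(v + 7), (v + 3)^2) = 1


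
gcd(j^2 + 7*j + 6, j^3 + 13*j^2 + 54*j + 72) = j + 6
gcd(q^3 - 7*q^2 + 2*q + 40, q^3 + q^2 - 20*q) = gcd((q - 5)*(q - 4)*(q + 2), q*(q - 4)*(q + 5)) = q - 4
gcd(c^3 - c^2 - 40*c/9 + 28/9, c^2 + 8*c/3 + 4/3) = c + 2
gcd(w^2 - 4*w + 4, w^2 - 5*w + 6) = w - 2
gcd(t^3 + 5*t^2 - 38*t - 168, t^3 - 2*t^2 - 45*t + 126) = t^2 + t - 42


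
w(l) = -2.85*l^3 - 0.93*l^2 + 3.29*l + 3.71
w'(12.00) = -1250.23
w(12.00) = -5015.53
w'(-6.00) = -293.35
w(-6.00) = 566.09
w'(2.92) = -75.04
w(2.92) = -65.57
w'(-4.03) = -128.07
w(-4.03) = 161.88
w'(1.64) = -22.76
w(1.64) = -5.97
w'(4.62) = -187.80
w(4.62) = -281.98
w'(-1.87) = -23.13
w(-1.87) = 12.94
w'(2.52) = -55.69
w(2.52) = -39.51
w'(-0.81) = -0.81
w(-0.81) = 1.95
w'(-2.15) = -32.23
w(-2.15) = 20.66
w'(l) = -8.55*l^2 - 1.86*l + 3.29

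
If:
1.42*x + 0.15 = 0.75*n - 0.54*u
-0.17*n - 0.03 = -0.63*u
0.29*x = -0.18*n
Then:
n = 0.12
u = 0.08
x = -0.07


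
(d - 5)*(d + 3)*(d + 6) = d^3 + 4*d^2 - 27*d - 90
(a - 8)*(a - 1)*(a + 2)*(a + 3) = a^4 - 4*a^3 - 31*a^2 - 14*a + 48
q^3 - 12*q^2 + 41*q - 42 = (q - 7)*(q - 3)*(q - 2)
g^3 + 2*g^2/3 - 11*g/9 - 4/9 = (g - 1)*(g + 1/3)*(g + 4/3)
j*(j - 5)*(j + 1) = j^3 - 4*j^2 - 5*j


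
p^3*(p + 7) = p^4 + 7*p^3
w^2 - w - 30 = (w - 6)*(w + 5)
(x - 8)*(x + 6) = x^2 - 2*x - 48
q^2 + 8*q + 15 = (q + 3)*(q + 5)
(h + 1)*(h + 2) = h^2 + 3*h + 2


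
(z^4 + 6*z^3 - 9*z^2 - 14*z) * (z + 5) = z^5 + 11*z^4 + 21*z^3 - 59*z^2 - 70*z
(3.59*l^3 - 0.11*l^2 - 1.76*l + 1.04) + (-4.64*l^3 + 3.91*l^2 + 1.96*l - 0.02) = -1.05*l^3 + 3.8*l^2 + 0.2*l + 1.02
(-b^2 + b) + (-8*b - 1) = -b^2 - 7*b - 1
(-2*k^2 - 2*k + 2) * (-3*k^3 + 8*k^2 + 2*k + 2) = 6*k^5 - 10*k^4 - 26*k^3 + 8*k^2 + 4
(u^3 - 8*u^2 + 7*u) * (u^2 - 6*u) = u^5 - 14*u^4 + 55*u^3 - 42*u^2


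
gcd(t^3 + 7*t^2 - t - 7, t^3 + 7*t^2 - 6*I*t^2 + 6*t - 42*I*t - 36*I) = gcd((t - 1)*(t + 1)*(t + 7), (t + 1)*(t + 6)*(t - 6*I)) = t + 1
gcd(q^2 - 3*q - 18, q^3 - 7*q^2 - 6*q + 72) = q^2 - 3*q - 18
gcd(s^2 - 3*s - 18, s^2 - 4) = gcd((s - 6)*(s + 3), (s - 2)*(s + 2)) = 1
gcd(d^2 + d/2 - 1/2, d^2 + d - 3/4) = d - 1/2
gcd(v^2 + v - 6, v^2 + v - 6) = v^2 + v - 6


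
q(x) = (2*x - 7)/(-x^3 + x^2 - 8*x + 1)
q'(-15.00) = 0.00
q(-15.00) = -0.00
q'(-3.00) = -0.11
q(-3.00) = -0.21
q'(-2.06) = -0.23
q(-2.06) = -0.37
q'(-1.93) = -0.26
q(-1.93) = -0.40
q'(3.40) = -0.04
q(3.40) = 0.00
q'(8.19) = 0.00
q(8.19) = -0.02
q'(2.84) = -0.08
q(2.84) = 0.04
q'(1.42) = -0.55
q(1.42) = 0.37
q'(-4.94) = -0.03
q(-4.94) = -0.09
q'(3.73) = -0.03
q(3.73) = -0.01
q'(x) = (2*x - 7)*(3*x^2 - 2*x + 8)/(-x^3 + x^2 - 8*x + 1)^2 + 2/(-x^3 + x^2 - 8*x + 1)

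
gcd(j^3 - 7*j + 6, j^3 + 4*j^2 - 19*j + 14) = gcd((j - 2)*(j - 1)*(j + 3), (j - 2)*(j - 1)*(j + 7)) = j^2 - 3*j + 2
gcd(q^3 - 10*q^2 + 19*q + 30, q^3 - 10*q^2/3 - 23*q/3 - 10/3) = q^2 - 4*q - 5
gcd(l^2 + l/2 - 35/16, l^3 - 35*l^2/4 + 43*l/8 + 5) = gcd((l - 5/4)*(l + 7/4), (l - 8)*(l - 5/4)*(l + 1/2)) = l - 5/4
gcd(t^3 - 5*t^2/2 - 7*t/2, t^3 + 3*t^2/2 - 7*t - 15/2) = t + 1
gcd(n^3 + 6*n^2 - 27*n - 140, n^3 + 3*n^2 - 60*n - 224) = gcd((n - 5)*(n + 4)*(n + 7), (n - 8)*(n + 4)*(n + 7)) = n^2 + 11*n + 28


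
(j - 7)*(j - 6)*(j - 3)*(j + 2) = j^4 - 14*j^3 + 49*j^2 + 36*j - 252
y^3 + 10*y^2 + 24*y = y*(y + 4)*(y + 6)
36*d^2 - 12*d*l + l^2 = (-6*d + l)^2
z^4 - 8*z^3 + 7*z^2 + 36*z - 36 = (z - 6)*(z - 3)*(z - 1)*(z + 2)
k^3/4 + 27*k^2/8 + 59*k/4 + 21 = (k/4 + 1)*(k + 7/2)*(k + 6)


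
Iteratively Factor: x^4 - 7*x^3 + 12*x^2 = (x)*(x^3 - 7*x^2 + 12*x) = x^2*(x^2 - 7*x + 12) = x^2*(x - 4)*(x - 3)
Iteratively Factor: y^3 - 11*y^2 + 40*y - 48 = (y - 3)*(y^2 - 8*y + 16) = (y - 4)*(y - 3)*(y - 4)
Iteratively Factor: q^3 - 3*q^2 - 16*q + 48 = (q - 3)*(q^2 - 16) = (q - 3)*(q + 4)*(q - 4)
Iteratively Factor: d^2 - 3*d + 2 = (d - 1)*(d - 2)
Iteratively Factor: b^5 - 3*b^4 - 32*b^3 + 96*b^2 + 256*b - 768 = (b + 4)*(b^4 - 7*b^3 - 4*b^2 + 112*b - 192) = (b - 4)*(b + 4)*(b^3 - 3*b^2 - 16*b + 48) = (b - 4)^2*(b + 4)*(b^2 + b - 12) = (b - 4)^2*(b - 3)*(b + 4)*(b + 4)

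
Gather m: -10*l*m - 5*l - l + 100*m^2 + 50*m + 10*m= -6*l + 100*m^2 + m*(60 - 10*l)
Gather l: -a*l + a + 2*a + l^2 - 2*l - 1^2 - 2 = 3*a + l^2 + l*(-a - 2) - 3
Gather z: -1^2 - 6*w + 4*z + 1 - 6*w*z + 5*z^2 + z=-6*w + 5*z^2 + z*(5 - 6*w)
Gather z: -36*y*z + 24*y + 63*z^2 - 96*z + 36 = 24*y + 63*z^2 + z*(-36*y - 96) + 36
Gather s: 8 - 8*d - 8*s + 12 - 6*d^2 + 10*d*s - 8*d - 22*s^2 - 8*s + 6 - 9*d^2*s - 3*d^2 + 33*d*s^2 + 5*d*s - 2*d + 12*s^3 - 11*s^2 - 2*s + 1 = -9*d^2 - 18*d + 12*s^3 + s^2*(33*d - 33) + s*(-9*d^2 + 15*d - 18) + 27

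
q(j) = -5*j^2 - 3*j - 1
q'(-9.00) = 87.00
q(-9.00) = -379.00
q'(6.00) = -63.00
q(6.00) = -199.00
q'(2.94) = -32.40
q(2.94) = -53.04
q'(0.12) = -4.20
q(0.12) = -1.43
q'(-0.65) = 3.50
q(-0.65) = -1.16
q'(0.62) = -9.20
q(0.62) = -4.78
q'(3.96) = -42.60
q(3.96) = -91.29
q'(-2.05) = 17.50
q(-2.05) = -15.86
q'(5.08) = -53.80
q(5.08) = -145.27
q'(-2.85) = 25.50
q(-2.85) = -33.06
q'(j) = -10*j - 3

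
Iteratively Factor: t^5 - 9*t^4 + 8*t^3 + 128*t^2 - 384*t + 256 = (t - 4)*(t^4 - 5*t^3 - 12*t^2 + 80*t - 64) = (t - 4)*(t - 1)*(t^3 - 4*t^2 - 16*t + 64) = (t - 4)^2*(t - 1)*(t^2 - 16) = (t - 4)^2*(t - 1)*(t + 4)*(t - 4)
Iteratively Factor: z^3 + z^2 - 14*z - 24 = (z + 2)*(z^2 - z - 12) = (z - 4)*(z + 2)*(z + 3)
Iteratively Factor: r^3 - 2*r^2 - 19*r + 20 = (r - 5)*(r^2 + 3*r - 4) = (r - 5)*(r - 1)*(r + 4)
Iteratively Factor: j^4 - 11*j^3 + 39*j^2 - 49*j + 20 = (j - 1)*(j^3 - 10*j^2 + 29*j - 20) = (j - 5)*(j - 1)*(j^2 - 5*j + 4) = (j - 5)*(j - 1)^2*(j - 4)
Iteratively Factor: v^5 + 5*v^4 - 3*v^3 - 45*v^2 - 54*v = (v + 3)*(v^4 + 2*v^3 - 9*v^2 - 18*v) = (v - 3)*(v + 3)*(v^3 + 5*v^2 + 6*v) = (v - 3)*(v + 2)*(v + 3)*(v^2 + 3*v) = (v - 3)*(v + 2)*(v + 3)^2*(v)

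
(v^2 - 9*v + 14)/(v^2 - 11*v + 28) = (v - 2)/(v - 4)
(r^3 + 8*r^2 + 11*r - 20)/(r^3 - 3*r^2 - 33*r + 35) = (r + 4)/(r - 7)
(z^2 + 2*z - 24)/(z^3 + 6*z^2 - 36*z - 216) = (z - 4)/(z^2 - 36)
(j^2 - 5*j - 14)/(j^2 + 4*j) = (j^2 - 5*j - 14)/(j*(j + 4))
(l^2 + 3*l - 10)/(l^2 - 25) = (l - 2)/(l - 5)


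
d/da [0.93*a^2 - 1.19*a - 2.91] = 1.86*a - 1.19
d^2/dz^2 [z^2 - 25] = 2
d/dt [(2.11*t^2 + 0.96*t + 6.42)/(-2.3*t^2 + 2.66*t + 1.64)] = (7.8206*t^2 + 36.4528*t - 15.5028)/(5.29*t^4 - 12.236*t^3 - 0.468399999999998*t^2 + 8.7248*t + 2.6896)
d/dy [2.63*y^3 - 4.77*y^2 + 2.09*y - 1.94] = 7.89*y^2 - 9.54*y + 2.09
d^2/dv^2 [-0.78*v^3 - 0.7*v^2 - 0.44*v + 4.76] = -4.68*v - 1.4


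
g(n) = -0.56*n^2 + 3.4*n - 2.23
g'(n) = 3.4 - 1.12*n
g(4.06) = 2.34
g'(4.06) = -1.15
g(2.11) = 2.45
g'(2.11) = 1.04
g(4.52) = 1.70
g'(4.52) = -1.66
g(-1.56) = -8.90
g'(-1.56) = 5.15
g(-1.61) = -9.16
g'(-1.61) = 5.20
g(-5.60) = -38.83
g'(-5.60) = 9.67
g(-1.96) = -11.05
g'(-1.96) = 5.60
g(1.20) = 1.04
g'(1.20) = 2.06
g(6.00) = -1.99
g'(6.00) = -3.32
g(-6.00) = -42.79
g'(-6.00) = 10.12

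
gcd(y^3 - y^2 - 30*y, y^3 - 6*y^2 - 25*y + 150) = y^2 - y - 30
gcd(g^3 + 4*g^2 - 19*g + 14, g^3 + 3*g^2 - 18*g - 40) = 1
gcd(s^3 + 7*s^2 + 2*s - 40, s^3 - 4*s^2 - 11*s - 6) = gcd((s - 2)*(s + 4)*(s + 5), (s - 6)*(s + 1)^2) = 1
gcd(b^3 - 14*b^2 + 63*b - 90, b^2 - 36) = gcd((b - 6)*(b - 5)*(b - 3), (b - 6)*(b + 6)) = b - 6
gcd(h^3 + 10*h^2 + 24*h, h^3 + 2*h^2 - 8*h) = h^2 + 4*h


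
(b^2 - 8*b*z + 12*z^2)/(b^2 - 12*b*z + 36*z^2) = (-b + 2*z)/(-b + 6*z)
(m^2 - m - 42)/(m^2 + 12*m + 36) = (m - 7)/(m + 6)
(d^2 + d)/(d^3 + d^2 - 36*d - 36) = d/(d^2 - 36)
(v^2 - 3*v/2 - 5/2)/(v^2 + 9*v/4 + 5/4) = 2*(2*v - 5)/(4*v + 5)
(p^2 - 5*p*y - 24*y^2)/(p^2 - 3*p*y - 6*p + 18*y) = (p^2 - 5*p*y - 24*y^2)/(p^2 - 3*p*y - 6*p + 18*y)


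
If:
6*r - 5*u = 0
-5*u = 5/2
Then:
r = -5/12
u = -1/2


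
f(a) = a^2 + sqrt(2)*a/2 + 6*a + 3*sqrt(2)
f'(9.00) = 24.71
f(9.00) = 145.61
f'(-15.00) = -23.29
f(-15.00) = 128.64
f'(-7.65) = -8.59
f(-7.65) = 11.46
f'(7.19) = 21.09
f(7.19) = 104.16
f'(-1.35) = 4.01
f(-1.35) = -2.99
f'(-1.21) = 4.29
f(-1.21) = -2.41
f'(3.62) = 13.95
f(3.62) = 41.63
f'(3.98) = 14.67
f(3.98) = 46.78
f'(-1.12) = 4.47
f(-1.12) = -2.01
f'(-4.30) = -1.89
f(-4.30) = -6.11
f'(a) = 2*a + sqrt(2)/2 + 6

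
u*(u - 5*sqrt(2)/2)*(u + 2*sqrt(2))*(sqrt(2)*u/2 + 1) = sqrt(2)*u^4/2 + u^3/2 - 11*sqrt(2)*u^2/2 - 10*u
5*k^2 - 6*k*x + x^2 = (-5*k + x)*(-k + x)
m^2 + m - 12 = (m - 3)*(m + 4)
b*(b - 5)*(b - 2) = b^3 - 7*b^2 + 10*b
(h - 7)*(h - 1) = h^2 - 8*h + 7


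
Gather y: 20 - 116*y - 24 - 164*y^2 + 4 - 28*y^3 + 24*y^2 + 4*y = -28*y^3 - 140*y^2 - 112*y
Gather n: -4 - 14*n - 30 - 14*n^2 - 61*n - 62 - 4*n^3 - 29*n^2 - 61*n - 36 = -4*n^3 - 43*n^2 - 136*n - 132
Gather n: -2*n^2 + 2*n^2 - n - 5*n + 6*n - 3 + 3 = 0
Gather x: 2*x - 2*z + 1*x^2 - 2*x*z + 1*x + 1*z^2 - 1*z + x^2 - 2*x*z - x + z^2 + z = 2*x^2 + x*(2 - 4*z) + 2*z^2 - 2*z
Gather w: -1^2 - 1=-2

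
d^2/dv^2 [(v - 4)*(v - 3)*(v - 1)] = 6*v - 16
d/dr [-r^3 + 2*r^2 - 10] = r*(4 - 3*r)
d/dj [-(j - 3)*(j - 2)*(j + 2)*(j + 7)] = -4*j^3 - 12*j^2 + 50*j + 16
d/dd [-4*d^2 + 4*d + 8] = 4 - 8*d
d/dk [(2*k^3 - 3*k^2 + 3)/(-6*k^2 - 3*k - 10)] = 3*(-4*k^4 - 4*k^3 - 17*k^2 + 32*k + 3)/(36*k^4 + 36*k^3 + 129*k^2 + 60*k + 100)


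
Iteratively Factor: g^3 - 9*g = (g - 3)*(g^2 + 3*g) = g*(g - 3)*(g + 3)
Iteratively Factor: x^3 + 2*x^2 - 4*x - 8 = (x - 2)*(x^2 + 4*x + 4) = (x - 2)*(x + 2)*(x + 2)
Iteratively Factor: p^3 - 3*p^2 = (p)*(p^2 - 3*p) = p*(p - 3)*(p)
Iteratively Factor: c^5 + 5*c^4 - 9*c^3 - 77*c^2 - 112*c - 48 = (c - 4)*(c^4 + 9*c^3 + 27*c^2 + 31*c + 12) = (c - 4)*(c + 4)*(c^3 + 5*c^2 + 7*c + 3) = (c - 4)*(c + 3)*(c + 4)*(c^2 + 2*c + 1) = (c - 4)*(c + 1)*(c + 3)*(c + 4)*(c + 1)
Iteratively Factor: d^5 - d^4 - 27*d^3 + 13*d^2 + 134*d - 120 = (d - 2)*(d^4 + d^3 - 25*d^2 - 37*d + 60) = (d - 2)*(d - 1)*(d^3 + 2*d^2 - 23*d - 60) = (d - 5)*(d - 2)*(d - 1)*(d^2 + 7*d + 12) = (d - 5)*(d - 2)*(d - 1)*(d + 4)*(d + 3)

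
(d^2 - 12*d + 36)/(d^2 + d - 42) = (d - 6)/(d + 7)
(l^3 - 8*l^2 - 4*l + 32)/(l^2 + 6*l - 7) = (l^3 - 8*l^2 - 4*l + 32)/(l^2 + 6*l - 7)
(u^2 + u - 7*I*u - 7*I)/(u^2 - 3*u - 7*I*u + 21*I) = (u + 1)/(u - 3)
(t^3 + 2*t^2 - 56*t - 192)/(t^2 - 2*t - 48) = t + 4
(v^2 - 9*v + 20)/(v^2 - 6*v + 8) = (v - 5)/(v - 2)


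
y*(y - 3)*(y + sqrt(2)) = y^3 - 3*y^2 + sqrt(2)*y^2 - 3*sqrt(2)*y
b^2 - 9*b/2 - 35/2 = (b - 7)*(b + 5/2)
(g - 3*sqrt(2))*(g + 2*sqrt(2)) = g^2 - sqrt(2)*g - 12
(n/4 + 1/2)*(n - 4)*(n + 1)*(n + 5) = n^4/4 + n^3 - 15*n^2/4 - 29*n/2 - 10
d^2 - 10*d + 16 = (d - 8)*(d - 2)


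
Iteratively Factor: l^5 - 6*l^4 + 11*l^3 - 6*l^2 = (l)*(l^4 - 6*l^3 + 11*l^2 - 6*l) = l*(l - 1)*(l^3 - 5*l^2 + 6*l) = l*(l - 3)*(l - 1)*(l^2 - 2*l) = l*(l - 3)*(l - 2)*(l - 1)*(l)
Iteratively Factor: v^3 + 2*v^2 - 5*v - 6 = (v - 2)*(v^2 + 4*v + 3) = (v - 2)*(v + 3)*(v + 1)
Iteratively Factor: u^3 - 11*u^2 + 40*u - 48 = (u - 4)*(u^2 - 7*u + 12) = (u - 4)*(u - 3)*(u - 4)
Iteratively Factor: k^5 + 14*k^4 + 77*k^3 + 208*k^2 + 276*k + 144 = (k + 2)*(k^4 + 12*k^3 + 53*k^2 + 102*k + 72) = (k + 2)*(k + 3)*(k^3 + 9*k^2 + 26*k + 24) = (k + 2)*(k + 3)^2*(k^2 + 6*k + 8) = (k + 2)*(k + 3)^2*(k + 4)*(k + 2)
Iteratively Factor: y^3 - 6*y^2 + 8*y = (y)*(y^2 - 6*y + 8) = y*(y - 2)*(y - 4)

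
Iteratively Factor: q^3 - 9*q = (q)*(q^2 - 9) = q*(q + 3)*(q - 3)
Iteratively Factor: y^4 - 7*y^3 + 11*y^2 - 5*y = (y - 1)*(y^3 - 6*y^2 + 5*y) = (y - 1)^2*(y^2 - 5*y) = (y - 5)*(y - 1)^2*(y)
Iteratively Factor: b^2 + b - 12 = (b - 3)*(b + 4)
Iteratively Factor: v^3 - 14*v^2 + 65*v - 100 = (v - 5)*(v^2 - 9*v + 20) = (v - 5)*(v - 4)*(v - 5)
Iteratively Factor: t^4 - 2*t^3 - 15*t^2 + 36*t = (t - 3)*(t^3 + t^2 - 12*t) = (t - 3)*(t + 4)*(t^2 - 3*t) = t*(t - 3)*(t + 4)*(t - 3)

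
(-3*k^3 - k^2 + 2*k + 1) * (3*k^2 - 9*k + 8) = -9*k^5 + 24*k^4 - 9*k^3 - 23*k^2 + 7*k + 8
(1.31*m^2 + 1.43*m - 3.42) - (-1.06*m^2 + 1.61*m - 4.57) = 2.37*m^2 - 0.18*m + 1.15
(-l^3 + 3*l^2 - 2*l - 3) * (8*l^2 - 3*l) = -8*l^5 + 27*l^4 - 25*l^3 - 18*l^2 + 9*l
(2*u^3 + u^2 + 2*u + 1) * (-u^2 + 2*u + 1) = -2*u^5 + 3*u^4 + 2*u^3 + 4*u^2 + 4*u + 1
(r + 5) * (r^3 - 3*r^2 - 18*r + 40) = r^4 + 2*r^3 - 33*r^2 - 50*r + 200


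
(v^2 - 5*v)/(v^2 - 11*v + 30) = v/(v - 6)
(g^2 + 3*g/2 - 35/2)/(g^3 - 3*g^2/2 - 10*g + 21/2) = (g + 5)/(g^2 + 2*g - 3)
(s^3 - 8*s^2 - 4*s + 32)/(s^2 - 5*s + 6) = (s^2 - 6*s - 16)/(s - 3)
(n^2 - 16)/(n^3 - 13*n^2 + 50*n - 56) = (n + 4)/(n^2 - 9*n + 14)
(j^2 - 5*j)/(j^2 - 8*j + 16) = j*(j - 5)/(j^2 - 8*j + 16)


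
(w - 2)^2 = w^2 - 4*w + 4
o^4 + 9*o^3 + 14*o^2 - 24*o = o*(o - 1)*(o + 4)*(o + 6)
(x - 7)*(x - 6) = x^2 - 13*x + 42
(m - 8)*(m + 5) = m^2 - 3*m - 40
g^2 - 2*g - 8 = (g - 4)*(g + 2)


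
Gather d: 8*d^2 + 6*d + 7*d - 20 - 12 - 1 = 8*d^2 + 13*d - 33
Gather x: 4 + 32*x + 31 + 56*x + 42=88*x + 77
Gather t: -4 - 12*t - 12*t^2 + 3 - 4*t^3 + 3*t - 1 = -4*t^3 - 12*t^2 - 9*t - 2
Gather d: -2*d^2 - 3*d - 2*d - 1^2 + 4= -2*d^2 - 5*d + 3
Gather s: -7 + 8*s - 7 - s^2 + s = -s^2 + 9*s - 14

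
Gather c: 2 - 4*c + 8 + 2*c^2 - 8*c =2*c^2 - 12*c + 10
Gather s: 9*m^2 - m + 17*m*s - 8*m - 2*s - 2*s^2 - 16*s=9*m^2 - 9*m - 2*s^2 + s*(17*m - 18)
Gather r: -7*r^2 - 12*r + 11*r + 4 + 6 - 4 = -7*r^2 - r + 6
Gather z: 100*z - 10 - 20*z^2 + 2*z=-20*z^2 + 102*z - 10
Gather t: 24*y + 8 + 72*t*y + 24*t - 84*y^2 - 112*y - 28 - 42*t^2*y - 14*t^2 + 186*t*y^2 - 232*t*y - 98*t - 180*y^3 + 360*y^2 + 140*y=t^2*(-42*y - 14) + t*(186*y^2 - 160*y - 74) - 180*y^3 + 276*y^2 + 52*y - 20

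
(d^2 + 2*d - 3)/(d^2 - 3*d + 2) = (d + 3)/(d - 2)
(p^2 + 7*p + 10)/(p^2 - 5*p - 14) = (p + 5)/(p - 7)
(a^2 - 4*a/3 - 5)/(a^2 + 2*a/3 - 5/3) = (a - 3)/(a - 1)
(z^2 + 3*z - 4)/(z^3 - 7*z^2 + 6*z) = (z + 4)/(z*(z - 6))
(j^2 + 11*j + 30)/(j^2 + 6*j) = (j + 5)/j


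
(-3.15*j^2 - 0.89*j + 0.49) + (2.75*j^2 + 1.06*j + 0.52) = -0.4*j^2 + 0.17*j + 1.01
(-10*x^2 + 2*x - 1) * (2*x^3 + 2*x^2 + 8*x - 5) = -20*x^5 - 16*x^4 - 78*x^3 + 64*x^2 - 18*x + 5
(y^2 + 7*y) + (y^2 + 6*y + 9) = 2*y^2 + 13*y + 9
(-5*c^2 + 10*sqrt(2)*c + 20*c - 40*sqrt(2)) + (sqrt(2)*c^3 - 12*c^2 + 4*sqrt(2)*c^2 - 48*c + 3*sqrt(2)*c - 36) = sqrt(2)*c^3 - 17*c^2 + 4*sqrt(2)*c^2 - 28*c + 13*sqrt(2)*c - 40*sqrt(2) - 36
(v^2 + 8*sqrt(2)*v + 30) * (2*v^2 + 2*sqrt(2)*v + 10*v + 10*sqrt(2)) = 2*v^4 + 10*v^3 + 18*sqrt(2)*v^3 + 92*v^2 + 90*sqrt(2)*v^2 + 60*sqrt(2)*v + 460*v + 300*sqrt(2)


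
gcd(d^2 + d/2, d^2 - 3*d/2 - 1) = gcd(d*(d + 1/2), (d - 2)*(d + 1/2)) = d + 1/2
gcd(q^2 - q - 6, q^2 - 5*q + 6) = q - 3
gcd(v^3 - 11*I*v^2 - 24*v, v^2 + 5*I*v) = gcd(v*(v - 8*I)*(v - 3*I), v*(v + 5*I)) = v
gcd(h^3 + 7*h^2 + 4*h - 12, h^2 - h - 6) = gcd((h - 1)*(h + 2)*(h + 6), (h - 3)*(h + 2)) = h + 2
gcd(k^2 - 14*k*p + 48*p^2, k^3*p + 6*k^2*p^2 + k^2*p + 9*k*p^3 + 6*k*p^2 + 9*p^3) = 1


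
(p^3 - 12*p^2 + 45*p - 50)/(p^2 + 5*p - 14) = (p^2 - 10*p + 25)/(p + 7)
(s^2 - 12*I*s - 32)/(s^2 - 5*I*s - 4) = (s - 8*I)/(s - I)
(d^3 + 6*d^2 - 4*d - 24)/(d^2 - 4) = d + 6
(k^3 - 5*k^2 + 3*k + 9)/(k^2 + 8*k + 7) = (k^2 - 6*k + 9)/(k + 7)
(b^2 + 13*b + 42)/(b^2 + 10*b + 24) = (b + 7)/(b + 4)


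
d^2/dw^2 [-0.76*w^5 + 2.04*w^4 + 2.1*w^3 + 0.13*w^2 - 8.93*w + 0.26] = -15.2*w^3 + 24.48*w^2 + 12.6*w + 0.26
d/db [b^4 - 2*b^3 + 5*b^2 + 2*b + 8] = 4*b^3 - 6*b^2 + 10*b + 2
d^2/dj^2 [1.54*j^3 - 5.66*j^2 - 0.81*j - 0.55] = 9.24*j - 11.32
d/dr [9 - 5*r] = -5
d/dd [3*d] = 3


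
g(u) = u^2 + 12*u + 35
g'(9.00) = 30.00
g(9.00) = 224.00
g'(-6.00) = 0.00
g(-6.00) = -1.00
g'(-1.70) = 8.60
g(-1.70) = 17.49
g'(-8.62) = -5.24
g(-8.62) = 5.86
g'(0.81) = 13.62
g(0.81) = 45.38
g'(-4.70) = 2.60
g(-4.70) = 0.69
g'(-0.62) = 10.76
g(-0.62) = 27.94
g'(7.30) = 26.60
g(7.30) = 175.89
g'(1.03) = 14.06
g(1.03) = 48.42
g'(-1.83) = 8.34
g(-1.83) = 16.39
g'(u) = 2*u + 12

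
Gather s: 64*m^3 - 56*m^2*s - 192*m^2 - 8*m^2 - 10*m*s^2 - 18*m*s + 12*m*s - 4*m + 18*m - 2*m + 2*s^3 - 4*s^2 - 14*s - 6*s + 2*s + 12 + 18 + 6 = 64*m^3 - 200*m^2 + 12*m + 2*s^3 + s^2*(-10*m - 4) + s*(-56*m^2 - 6*m - 18) + 36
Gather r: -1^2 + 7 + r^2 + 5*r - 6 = r^2 + 5*r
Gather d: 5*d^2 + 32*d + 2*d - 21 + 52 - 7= 5*d^2 + 34*d + 24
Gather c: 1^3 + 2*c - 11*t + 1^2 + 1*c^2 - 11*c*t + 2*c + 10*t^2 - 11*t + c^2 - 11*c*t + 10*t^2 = 2*c^2 + c*(4 - 22*t) + 20*t^2 - 22*t + 2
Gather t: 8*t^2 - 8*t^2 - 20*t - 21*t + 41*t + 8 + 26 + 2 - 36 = 0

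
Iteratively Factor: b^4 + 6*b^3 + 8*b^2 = (b)*(b^3 + 6*b^2 + 8*b) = b^2*(b^2 + 6*b + 8) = b^2*(b + 4)*(b + 2)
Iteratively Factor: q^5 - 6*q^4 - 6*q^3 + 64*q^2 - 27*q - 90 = (q - 3)*(q^4 - 3*q^3 - 15*q^2 + 19*q + 30) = (q - 5)*(q - 3)*(q^3 + 2*q^2 - 5*q - 6) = (q - 5)*(q - 3)*(q + 1)*(q^2 + q - 6) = (q - 5)*(q - 3)*(q + 1)*(q + 3)*(q - 2)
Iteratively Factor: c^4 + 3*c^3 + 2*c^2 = (c)*(c^3 + 3*c^2 + 2*c) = c*(c + 1)*(c^2 + 2*c) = c^2*(c + 1)*(c + 2)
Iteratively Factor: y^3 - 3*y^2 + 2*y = (y)*(y^2 - 3*y + 2) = y*(y - 1)*(y - 2)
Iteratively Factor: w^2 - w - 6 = (w + 2)*(w - 3)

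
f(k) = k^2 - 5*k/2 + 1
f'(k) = 2*k - 5/2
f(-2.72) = 15.20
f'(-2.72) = -7.94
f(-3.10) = 18.36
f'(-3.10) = -8.70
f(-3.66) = 23.55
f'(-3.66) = -9.82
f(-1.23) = 5.59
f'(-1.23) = -4.96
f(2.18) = 0.30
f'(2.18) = 1.86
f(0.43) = 0.11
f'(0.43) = -1.64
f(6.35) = 25.45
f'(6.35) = 10.20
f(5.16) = 14.73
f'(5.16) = 7.82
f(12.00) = 115.00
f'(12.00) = 21.50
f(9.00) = 59.50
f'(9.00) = 15.50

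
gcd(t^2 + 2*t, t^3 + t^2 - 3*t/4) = t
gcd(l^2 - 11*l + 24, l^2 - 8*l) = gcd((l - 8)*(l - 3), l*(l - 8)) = l - 8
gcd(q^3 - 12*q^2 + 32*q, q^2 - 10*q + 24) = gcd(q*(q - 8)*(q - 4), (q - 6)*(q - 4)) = q - 4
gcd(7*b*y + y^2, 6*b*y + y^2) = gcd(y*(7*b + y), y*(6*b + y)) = y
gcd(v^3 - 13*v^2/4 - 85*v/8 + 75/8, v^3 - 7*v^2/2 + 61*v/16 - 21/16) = v - 3/4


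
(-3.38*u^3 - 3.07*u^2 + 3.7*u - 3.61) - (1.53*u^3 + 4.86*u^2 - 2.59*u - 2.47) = -4.91*u^3 - 7.93*u^2 + 6.29*u - 1.14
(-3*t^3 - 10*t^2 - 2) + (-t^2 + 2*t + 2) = -3*t^3 - 11*t^2 + 2*t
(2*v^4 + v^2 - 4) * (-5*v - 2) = -10*v^5 - 4*v^4 - 5*v^3 - 2*v^2 + 20*v + 8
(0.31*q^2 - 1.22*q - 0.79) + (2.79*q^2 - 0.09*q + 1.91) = 3.1*q^2 - 1.31*q + 1.12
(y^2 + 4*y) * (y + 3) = y^3 + 7*y^2 + 12*y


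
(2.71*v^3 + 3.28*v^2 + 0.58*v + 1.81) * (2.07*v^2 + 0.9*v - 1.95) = 5.6097*v^5 + 9.2286*v^4 - 1.1319*v^3 - 2.1273*v^2 + 0.498*v - 3.5295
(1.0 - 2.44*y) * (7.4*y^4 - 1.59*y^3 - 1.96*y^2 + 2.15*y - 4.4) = -18.056*y^5 + 11.2796*y^4 + 3.1924*y^3 - 7.206*y^2 + 12.886*y - 4.4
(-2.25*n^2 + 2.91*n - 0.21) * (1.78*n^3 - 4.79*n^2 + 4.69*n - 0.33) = -4.005*n^5 + 15.9573*n^4 - 24.8652*n^3 + 15.3963*n^2 - 1.9452*n + 0.0693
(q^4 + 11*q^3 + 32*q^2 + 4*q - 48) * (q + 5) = q^5 + 16*q^4 + 87*q^3 + 164*q^2 - 28*q - 240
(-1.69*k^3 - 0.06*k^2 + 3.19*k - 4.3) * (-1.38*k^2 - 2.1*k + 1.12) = 2.3322*k^5 + 3.6318*k^4 - 6.169*k^3 - 0.8322*k^2 + 12.6028*k - 4.816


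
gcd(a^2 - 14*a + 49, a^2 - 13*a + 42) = a - 7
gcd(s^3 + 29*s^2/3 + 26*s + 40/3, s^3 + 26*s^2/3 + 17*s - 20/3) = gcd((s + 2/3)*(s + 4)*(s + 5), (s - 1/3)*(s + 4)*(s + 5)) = s^2 + 9*s + 20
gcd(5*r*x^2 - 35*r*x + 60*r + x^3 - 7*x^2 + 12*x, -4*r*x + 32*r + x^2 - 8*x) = 1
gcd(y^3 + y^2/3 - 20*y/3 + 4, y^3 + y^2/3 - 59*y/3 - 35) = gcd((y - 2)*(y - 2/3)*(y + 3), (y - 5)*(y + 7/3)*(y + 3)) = y + 3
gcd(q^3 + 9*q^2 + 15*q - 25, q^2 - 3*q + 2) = q - 1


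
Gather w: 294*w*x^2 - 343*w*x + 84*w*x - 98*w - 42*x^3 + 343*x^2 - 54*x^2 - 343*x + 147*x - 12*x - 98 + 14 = w*(294*x^2 - 259*x - 98) - 42*x^3 + 289*x^2 - 208*x - 84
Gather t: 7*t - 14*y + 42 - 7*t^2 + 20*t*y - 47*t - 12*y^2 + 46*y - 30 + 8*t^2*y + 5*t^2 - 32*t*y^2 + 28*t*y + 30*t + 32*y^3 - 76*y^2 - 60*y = t^2*(8*y - 2) + t*(-32*y^2 + 48*y - 10) + 32*y^3 - 88*y^2 - 28*y + 12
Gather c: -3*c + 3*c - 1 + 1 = 0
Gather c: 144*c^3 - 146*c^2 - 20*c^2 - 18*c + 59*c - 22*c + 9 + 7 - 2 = 144*c^3 - 166*c^2 + 19*c + 14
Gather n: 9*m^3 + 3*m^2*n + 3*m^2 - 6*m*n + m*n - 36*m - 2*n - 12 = 9*m^3 + 3*m^2 - 36*m + n*(3*m^2 - 5*m - 2) - 12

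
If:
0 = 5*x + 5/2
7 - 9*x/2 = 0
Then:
No Solution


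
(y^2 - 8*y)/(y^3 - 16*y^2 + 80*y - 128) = y/(y^2 - 8*y + 16)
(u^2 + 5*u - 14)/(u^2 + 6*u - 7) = (u - 2)/(u - 1)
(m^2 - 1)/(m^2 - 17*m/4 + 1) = 4*(m^2 - 1)/(4*m^2 - 17*m + 4)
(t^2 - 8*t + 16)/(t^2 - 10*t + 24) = (t - 4)/(t - 6)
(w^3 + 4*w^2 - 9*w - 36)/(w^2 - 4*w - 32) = (w^2 - 9)/(w - 8)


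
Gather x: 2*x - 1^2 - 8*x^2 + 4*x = -8*x^2 + 6*x - 1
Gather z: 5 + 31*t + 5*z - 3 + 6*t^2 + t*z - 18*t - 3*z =6*t^2 + 13*t + z*(t + 2) + 2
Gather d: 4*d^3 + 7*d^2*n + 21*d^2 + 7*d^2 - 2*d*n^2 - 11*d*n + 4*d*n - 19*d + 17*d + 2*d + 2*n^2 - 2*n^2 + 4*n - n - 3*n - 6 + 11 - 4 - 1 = 4*d^3 + d^2*(7*n + 28) + d*(-2*n^2 - 7*n)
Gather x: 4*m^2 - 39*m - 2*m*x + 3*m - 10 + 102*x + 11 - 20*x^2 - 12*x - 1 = 4*m^2 - 36*m - 20*x^2 + x*(90 - 2*m)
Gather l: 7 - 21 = -14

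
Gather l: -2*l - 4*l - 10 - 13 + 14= -6*l - 9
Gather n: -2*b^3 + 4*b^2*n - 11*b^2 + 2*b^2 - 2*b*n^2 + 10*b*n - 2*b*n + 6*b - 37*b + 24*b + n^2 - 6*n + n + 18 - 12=-2*b^3 - 9*b^2 - 7*b + n^2*(1 - 2*b) + n*(4*b^2 + 8*b - 5) + 6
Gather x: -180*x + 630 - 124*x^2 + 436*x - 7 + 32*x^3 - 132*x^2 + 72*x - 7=32*x^3 - 256*x^2 + 328*x + 616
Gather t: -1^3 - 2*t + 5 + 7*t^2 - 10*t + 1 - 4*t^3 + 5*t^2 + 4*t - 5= -4*t^3 + 12*t^2 - 8*t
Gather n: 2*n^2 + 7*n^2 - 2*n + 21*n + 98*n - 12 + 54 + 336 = 9*n^2 + 117*n + 378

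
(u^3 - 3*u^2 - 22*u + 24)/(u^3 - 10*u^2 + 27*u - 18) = (u + 4)/(u - 3)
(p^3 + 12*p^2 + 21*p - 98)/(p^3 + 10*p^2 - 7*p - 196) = (p - 2)/(p - 4)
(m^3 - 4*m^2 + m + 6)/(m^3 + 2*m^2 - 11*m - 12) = (m - 2)/(m + 4)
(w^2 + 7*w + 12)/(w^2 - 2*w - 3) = (w^2 + 7*w + 12)/(w^2 - 2*w - 3)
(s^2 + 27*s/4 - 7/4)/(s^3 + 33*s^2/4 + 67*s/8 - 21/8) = 2/(2*s + 3)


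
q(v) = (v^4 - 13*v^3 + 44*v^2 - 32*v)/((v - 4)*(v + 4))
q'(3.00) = -2.10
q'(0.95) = -1.31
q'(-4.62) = 602.11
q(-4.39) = 751.73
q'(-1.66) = 27.51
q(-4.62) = 528.50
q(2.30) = -2.71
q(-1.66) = -18.23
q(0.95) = 0.07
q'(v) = (4*v^3 - 39*v^2 + 88*v - 32)/((v - 4)*(v + 4)) - (v^4 - 13*v^3 + 44*v^2 - 32*v)/((v - 4)*(v + 4)^2) - (v^4 - 13*v^3 + 44*v^2 - 32*v)/((v - 4)^2*(v + 4))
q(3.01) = -4.31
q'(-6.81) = 3.77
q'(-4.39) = 1556.13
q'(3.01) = -2.10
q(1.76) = -1.45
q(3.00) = -4.29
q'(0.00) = 2.00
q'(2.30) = -2.35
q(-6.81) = 280.32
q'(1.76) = -2.25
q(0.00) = 0.00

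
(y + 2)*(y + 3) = y^2 + 5*y + 6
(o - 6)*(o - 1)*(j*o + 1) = j*o^3 - 7*j*o^2 + 6*j*o + o^2 - 7*o + 6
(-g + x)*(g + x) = -g^2 + x^2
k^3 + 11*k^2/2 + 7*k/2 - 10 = (k - 1)*(k + 5/2)*(k + 4)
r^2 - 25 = (r - 5)*(r + 5)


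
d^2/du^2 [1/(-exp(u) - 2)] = (2 - exp(u))*exp(u)/(exp(u) + 2)^3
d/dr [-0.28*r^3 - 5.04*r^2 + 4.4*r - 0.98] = -0.84*r^2 - 10.08*r + 4.4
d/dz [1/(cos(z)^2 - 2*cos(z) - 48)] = 2*(cos(z) - 1)*sin(z)/(sin(z)^2 + 2*cos(z) + 47)^2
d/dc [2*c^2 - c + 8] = 4*c - 1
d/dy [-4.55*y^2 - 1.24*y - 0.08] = -9.1*y - 1.24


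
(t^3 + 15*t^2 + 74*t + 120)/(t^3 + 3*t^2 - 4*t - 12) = (t^3 + 15*t^2 + 74*t + 120)/(t^3 + 3*t^2 - 4*t - 12)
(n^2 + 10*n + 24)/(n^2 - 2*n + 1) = (n^2 + 10*n + 24)/(n^2 - 2*n + 1)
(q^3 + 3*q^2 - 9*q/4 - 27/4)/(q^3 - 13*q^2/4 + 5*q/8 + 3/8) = 2*(4*q^3 + 12*q^2 - 9*q - 27)/(8*q^3 - 26*q^2 + 5*q + 3)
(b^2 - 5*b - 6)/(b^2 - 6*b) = (b + 1)/b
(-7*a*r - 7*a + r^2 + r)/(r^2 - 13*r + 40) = (-7*a*r - 7*a + r^2 + r)/(r^2 - 13*r + 40)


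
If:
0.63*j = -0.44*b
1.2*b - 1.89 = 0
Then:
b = 1.58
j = -1.10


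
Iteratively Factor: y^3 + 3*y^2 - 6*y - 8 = (y - 2)*(y^2 + 5*y + 4) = (y - 2)*(y + 1)*(y + 4)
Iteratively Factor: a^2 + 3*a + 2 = (a + 2)*(a + 1)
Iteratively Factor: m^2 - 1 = (m + 1)*(m - 1)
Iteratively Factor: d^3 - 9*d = (d - 3)*(d^2 + 3*d) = d*(d - 3)*(d + 3)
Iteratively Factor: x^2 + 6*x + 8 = (x + 4)*(x + 2)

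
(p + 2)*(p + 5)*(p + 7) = p^3 + 14*p^2 + 59*p + 70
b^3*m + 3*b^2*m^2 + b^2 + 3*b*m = b*(b + 3*m)*(b*m + 1)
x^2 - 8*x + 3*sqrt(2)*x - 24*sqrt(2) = (x - 8)*(x + 3*sqrt(2))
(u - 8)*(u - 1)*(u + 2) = u^3 - 7*u^2 - 10*u + 16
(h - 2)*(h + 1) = h^2 - h - 2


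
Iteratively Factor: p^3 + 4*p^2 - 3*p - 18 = (p + 3)*(p^2 + p - 6) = (p - 2)*(p + 3)*(p + 3)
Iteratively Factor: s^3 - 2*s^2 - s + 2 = (s - 1)*(s^2 - s - 2) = (s - 1)*(s + 1)*(s - 2)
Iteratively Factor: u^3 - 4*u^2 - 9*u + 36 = (u + 3)*(u^2 - 7*u + 12) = (u - 4)*(u + 3)*(u - 3)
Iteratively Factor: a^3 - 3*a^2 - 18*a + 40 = (a - 2)*(a^2 - a - 20) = (a - 5)*(a - 2)*(a + 4)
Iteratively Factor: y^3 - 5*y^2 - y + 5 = (y - 5)*(y^2 - 1) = (y - 5)*(y - 1)*(y + 1)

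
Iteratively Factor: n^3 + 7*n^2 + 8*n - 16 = (n + 4)*(n^2 + 3*n - 4) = (n + 4)^2*(n - 1)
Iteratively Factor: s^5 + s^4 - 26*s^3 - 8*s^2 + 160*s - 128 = (s - 2)*(s^4 + 3*s^3 - 20*s^2 - 48*s + 64) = (s - 2)*(s + 4)*(s^3 - s^2 - 16*s + 16) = (s - 4)*(s - 2)*(s + 4)*(s^2 + 3*s - 4) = (s - 4)*(s - 2)*(s - 1)*(s + 4)*(s + 4)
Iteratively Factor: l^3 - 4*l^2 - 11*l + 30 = (l - 5)*(l^2 + l - 6) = (l - 5)*(l - 2)*(l + 3)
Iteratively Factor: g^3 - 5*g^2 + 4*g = (g - 1)*(g^2 - 4*g) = g*(g - 1)*(g - 4)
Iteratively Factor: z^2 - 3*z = (z - 3)*(z)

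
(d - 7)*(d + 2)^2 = d^3 - 3*d^2 - 24*d - 28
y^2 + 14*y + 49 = (y + 7)^2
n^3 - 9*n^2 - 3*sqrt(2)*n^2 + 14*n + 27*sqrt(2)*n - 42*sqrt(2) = (n - 7)*(n - 2)*(n - 3*sqrt(2))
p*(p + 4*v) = p^2 + 4*p*v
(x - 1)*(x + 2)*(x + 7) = x^3 + 8*x^2 + 5*x - 14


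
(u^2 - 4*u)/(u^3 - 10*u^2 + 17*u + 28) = u/(u^2 - 6*u - 7)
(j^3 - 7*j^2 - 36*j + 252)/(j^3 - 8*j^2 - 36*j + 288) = (j - 7)/(j - 8)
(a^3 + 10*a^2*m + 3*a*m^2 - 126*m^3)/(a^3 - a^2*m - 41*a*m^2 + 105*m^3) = (a + 6*m)/(a - 5*m)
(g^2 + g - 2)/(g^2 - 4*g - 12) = (g - 1)/(g - 6)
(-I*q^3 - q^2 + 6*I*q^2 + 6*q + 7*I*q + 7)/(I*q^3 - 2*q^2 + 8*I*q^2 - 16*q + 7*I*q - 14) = (-q^2 + q*(7 + I) - 7*I)/(q^2 + q*(7 + 2*I) + 14*I)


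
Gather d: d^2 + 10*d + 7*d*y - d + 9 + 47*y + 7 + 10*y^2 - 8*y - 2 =d^2 + d*(7*y + 9) + 10*y^2 + 39*y + 14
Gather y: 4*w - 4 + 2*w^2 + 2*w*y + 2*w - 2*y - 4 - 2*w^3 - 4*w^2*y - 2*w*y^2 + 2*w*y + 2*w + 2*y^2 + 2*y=-2*w^3 + 2*w^2 + 8*w + y^2*(2 - 2*w) + y*(-4*w^2 + 4*w) - 8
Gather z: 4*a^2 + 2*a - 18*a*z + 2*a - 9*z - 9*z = 4*a^2 + 4*a + z*(-18*a - 18)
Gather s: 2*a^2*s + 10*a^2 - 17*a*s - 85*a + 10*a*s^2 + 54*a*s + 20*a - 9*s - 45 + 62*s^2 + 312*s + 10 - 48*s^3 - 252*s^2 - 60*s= 10*a^2 - 65*a - 48*s^3 + s^2*(10*a - 190) + s*(2*a^2 + 37*a + 243) - 35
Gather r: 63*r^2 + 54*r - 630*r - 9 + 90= 63*r^2 - 576*r + 81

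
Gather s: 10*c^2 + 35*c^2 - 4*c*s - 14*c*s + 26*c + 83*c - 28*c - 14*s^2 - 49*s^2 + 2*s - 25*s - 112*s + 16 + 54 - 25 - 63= 45*c^2 + 81*c - 63*s^2 + s*(-18*c - 135) - 18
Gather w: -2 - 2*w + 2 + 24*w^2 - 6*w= 24*w^2 - 8*w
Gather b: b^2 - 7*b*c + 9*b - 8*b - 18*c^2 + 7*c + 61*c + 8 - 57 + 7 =b^2 + b*(1 - 7*c) - 18*c^2 + 68*c - 42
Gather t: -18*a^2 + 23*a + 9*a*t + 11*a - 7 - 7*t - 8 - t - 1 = -18*a^2 + 34*a + t*(9*a - 8) - 16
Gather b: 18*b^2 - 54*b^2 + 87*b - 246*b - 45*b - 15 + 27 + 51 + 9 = -36*b^2 - 204*b + 72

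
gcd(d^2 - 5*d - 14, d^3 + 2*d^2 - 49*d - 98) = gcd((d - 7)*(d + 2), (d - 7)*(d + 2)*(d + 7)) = d^2 - 5*d - 14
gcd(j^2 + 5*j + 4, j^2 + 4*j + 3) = j + 1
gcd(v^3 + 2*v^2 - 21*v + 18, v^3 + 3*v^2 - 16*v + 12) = v^2 + 5*v - 6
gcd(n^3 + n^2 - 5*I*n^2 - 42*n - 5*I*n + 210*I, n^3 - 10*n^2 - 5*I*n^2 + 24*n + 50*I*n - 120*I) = n^2 + n*(-6 - 5*I) + 30*I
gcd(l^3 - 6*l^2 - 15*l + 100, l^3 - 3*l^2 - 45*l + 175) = l^2 - 10*l + 25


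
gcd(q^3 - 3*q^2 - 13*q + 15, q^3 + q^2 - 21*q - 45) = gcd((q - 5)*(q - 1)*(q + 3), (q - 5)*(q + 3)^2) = q^2 - 2*q - 15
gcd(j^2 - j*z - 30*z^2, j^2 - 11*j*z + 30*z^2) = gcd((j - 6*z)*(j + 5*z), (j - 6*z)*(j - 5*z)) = -j + 6*z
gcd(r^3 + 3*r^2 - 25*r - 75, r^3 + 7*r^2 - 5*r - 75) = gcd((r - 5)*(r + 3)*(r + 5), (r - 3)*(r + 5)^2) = r + 5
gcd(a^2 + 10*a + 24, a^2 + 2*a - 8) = a + 4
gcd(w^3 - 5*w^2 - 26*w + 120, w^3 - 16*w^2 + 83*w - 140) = w - 4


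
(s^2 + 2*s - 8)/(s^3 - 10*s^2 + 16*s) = (s + 4)/(s*(s - 8))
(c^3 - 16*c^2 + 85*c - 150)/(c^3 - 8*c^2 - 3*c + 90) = (c - 5)/(c + 3)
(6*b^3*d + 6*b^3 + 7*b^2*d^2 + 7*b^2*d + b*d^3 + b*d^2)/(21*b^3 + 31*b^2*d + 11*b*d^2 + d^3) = b*(6*b*d + 6*b + d^2 + d)/(21*b^2 + 10*b*d + d^2)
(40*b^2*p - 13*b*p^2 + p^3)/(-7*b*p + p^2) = (-40*b^2 + 13*b*p - p^2)/(7*b - p)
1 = 1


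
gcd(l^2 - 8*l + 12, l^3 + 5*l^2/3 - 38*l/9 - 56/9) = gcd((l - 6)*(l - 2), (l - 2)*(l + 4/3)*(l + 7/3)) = l - 2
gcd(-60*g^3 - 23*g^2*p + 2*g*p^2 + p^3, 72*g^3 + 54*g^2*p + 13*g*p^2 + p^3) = 12*g^2 + 7*g*p + p^2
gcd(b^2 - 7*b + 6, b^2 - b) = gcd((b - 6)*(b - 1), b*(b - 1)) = b - 1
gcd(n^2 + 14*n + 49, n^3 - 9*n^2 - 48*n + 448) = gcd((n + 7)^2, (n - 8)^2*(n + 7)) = n + 7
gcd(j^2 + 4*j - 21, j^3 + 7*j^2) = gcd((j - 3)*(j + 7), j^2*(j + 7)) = j + 7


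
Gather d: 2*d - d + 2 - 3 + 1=d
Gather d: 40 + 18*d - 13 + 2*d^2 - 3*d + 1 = 2*d^2 + 15*d + 28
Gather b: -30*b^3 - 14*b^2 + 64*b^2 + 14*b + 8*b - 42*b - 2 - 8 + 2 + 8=-30*b^3 + 50*b^2 - 20*b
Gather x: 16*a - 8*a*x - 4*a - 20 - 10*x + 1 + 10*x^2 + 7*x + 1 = 12*a + 10*x^2 + x*(-8*a - 3) - 18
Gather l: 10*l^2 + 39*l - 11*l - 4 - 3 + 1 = 10*l^2 + 28*l - 6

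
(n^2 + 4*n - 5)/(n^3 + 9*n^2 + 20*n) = (n - 1)/(n*(n + 4))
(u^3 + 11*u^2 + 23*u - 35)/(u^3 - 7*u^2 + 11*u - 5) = (u^2 + 12*u + 35)/(u^2 - 6*u + 5)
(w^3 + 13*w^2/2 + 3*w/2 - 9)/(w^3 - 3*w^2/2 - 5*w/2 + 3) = (w + 6)/(w - 2)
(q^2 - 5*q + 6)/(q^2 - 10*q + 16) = (q - 3)/(q - 8)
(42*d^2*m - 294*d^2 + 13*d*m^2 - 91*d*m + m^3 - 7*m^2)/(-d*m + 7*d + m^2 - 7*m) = (-42*d^2 - 13*d*m - m^2)/(d - m)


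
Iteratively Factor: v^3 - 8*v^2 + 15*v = (v)*(v^2 - 8*v + 15) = v*(v - 5)*(v - 3)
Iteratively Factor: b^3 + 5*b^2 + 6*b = (b)*(b^2 + 5*b + 6) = b*(b + 3)*(b + 2)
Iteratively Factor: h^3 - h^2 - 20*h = (h - 5)*(h^2 + 4*h) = h*(h - 5)*(h + 4)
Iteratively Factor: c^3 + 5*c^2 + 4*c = (c)*(c^2 + 5*c + 4) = c*(c + 1)*(c + 4)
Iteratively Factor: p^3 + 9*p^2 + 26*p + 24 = (p + 4)*(p^2 + 5*p + 6) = (p + 3)*(p + 4)*(p + 2)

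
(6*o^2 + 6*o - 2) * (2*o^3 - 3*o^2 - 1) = 12*o^5 - 6*o^4 - 22*o^3 - 6*o + 2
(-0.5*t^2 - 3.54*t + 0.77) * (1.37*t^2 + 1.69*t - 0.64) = -0.685*t^4 - 5.6948*t^3 - 4.6077*t^2 + 3.5669*t - 0.4928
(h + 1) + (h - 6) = 2*h - 5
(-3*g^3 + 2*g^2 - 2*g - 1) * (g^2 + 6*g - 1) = -3*g^5 - 16*g^4 + 13*g^3 - 15*g^2 - 4*g + 1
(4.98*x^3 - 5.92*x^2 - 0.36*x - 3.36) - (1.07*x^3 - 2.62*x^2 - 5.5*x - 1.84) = 3.91*x^3 - 3.3*x^2 + 5.14*x - 1.52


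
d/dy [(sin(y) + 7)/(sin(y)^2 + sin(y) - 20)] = (-14*sin(y) + cos(y)^2 - 28)*cos(y)/(sin(y)^2 + sin(y) - 20)^2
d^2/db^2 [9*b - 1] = 0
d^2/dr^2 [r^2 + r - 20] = 2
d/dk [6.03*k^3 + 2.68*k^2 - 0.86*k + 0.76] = 18.09*k^2 + 5.36*k - 0.86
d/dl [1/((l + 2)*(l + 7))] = (-2*l - 9)/(l^4 + 18*l^3 + 109*l^2 + 252*l + 196)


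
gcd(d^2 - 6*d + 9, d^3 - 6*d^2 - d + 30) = d - 3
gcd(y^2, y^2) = y^2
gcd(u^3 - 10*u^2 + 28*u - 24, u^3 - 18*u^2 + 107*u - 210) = u - 6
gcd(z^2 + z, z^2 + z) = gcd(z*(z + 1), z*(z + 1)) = z^2 + z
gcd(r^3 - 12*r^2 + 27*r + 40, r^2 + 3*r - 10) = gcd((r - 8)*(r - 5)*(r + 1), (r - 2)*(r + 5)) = 1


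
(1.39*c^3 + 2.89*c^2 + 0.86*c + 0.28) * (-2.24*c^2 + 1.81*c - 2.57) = -3.1136*c^5 - 3.9577*c^4 - 0.267799999999999*c^3 - 6.4979*c^2 - 1.7034*c - 0.7196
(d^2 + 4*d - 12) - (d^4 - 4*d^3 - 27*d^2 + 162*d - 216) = -d^4 + 4*d^3 + 28*d^2 - 158*d + 204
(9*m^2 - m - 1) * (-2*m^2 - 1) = -18*m^4 + 2*m^3 - 7*m^2 + m + 1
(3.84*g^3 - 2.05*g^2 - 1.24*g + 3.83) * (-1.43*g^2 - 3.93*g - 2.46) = -5.4912*g^5 - 12.1597*g^4 + 0.383300000000001*g^3 + 4.4393*g^2 - 12.0015*g - 9.4218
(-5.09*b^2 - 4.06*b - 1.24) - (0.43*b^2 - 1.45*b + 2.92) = -5.52*b^2 - 2.61*b - 4.16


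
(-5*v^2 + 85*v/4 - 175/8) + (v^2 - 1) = -4*v^2 + 85*v/4 - 183/8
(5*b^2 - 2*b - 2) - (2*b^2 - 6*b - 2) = 3*b^2 + 4*b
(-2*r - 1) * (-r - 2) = 2*r^2 + 5*r + 2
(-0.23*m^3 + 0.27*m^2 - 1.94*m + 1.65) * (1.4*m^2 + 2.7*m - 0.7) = -0.322*m^5 - 0.243*m^4 - 1.826*m^3 - 3.117*m^2 + 5.813*m - 1.155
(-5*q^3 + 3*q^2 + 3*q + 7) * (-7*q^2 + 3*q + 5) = 35*q^5 - 36*q^4 - 37*q^3 - 25*q^2 + 36*q + 35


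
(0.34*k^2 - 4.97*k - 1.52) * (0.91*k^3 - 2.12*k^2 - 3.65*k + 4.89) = 0.3094*k^5 - 5.2435*k^4 + 7.9122*k^3 + 23.0255*k^2 - 18.7553*k - 7.4328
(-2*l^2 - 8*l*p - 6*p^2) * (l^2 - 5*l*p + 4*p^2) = -2*l^4 + 2*l^3*p + 26*l^2*p^2 - 2*l*p^3 - 24*p^4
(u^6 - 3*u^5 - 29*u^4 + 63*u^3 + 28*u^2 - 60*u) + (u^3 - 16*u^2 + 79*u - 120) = u^6 - 3*u^5 - 29*u^4 + 64*u^3 + 12*u^2 + 19*u - 120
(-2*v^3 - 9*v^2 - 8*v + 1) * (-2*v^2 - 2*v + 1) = 4*v^5 + 22*v^4 + 32*v^3 + 5*v^2 - 10*v + 1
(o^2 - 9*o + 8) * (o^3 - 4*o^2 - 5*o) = o^5 - 13*o^4 + 39*o^3 + 13*o^2 - 40*o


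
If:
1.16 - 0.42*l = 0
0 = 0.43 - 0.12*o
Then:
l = 2.76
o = 3.58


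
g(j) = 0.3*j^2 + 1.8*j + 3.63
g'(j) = 0.6*j + 1.8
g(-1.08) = 2.04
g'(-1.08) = 1.15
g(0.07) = 3.76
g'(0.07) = 1.84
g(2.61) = 10.37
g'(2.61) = 3.37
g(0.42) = 4.44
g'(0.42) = 2.05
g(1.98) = 8.37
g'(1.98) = 2.99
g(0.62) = 4.86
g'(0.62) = 2.17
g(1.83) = 7.93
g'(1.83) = 2.90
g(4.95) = 19.89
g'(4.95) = 4.77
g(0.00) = 3.63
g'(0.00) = 1.80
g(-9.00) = 11.73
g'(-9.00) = -3.60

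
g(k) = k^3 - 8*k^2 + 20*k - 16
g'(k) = 3*k^2 - 16*k + 20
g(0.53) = -7.50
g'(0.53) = 12.36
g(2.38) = -0.23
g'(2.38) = -1.09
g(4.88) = 7.30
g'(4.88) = 13.36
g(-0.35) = -24.02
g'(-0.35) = 25.97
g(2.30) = -0.15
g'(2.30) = -0.93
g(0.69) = -5.68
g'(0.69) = 10.39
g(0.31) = -10.54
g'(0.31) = 15.33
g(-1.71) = -78.59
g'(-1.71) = 56.13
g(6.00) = 32.00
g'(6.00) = 32.00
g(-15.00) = -5491.00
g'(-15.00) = 935.00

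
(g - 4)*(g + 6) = g^2 + 2*g - 24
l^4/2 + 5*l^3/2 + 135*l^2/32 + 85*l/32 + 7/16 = (l/2 + 1)*(l + 1/4)*(l + 1)*(l + 7/4)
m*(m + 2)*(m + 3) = m^3 + 5*m^2 + 6*m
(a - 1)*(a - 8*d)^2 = a^3 - 16*a^2*d - a^2 + 64*a*d^2 + 16*a*d - 64*d^2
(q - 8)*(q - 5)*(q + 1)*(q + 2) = q^4 - 10*q^3 + 3*q^2 + 94*q + 80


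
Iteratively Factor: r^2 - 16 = (r - 4)*(r + 4)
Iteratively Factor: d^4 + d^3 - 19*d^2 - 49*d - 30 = (d - 5)*(d^3 + 6*d^2 + 11*d + 6) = (d - 5)*(d + 3)*(d^2 + 3*d + 2) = (d - 5)*(d + 1)*(d + 3)*(d + 2)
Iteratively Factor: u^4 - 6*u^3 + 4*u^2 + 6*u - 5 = (u + 1)*(u^3 - 7*u^2 + 11*u - 5) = (u - 1)*(u + 1)*(u^2 - 6*u + 5) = (u - 5)*(u - 1)*(u + 1)*(u - 1)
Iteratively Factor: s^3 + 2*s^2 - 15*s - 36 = (s + 3)*(s^2 - s - 12) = (s - 4)*(s + 3)*(s + 3)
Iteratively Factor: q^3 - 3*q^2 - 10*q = (q - 5)*(q^2 + 2*q) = (q - 5)*(q + 2)*(q)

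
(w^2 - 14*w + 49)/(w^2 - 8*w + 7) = (w - 7)/(w - 1)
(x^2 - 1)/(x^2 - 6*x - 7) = (x - 1)/(x - 7)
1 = 1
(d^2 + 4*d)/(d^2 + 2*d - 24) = d*(d + 4)/(d^2 + 2*d - 24)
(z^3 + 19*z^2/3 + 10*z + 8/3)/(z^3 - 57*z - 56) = (3*z^3 + 19*z^2 + 30*z + 8)/(3*(z^3 - 57*z - 56))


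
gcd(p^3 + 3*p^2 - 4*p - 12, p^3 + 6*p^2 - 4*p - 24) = p^2 - 4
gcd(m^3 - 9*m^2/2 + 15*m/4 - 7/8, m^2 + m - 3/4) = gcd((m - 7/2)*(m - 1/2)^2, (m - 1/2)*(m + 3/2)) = m - 1/2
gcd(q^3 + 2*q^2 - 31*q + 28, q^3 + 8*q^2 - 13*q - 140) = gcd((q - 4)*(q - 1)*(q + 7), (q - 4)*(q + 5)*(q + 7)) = q^2 + 3*q - 28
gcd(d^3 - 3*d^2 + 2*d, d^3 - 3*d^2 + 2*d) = d^3 - 3*d^2 + 2*d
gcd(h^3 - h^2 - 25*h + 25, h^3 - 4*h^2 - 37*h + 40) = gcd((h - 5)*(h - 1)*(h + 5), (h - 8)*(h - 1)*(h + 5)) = h^2 + 4*h - 5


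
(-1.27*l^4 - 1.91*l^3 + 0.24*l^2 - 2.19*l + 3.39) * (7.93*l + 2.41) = -10.0711*l^5 - 18.207*l^4 - 2.6999*l^3 - 16.7883*l^2 + 21.6048*l + 8.1699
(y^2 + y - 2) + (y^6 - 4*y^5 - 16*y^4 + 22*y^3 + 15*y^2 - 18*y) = y^6 - 4*y^5 - 16*y^4 + 22*y^3 + 16*y^2 - 17*y - 2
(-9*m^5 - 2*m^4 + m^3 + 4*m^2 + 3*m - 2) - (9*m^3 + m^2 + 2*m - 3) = -9*m^5 - 2*m^4 - 8*m^3 + 3*m^2 + m + 1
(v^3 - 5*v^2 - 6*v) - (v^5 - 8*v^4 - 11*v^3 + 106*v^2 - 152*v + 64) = -v^5 + 8*v^4 + 12*v^3 - 111*v^2 + 146*v - 64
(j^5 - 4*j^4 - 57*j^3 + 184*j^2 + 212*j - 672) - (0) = j^5 - 4*j^4 - 57*j^3 + 184*j^2 + 212*j - 672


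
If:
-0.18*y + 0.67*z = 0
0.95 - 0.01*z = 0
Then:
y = 353.61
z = 95.00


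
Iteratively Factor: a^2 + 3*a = (a)*(a + 3)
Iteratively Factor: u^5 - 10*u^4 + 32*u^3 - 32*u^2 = (u - 4)*(u^4 - 6*u^3 + 8*u^2) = (u - 4)*(u - 2)*(u^3 - 4*u^2) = (u - 4)^2*(u - 2)*(u^2) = u*(u - 4)^2*(u - 2)*(u)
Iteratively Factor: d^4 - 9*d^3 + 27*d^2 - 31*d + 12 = (d - 4)*(d^3 - 5*d^2 + 7*d - 3) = (d - 4)*(d - 1)*(d^2 - 4*d + 3) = (d - 4)*(d - 3)*(d - 1)*(d - 1)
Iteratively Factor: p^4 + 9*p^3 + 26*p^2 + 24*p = (p + 2)*(p^3 + 7*p^2 + 12*p) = (p + 2)*(p + 4)*(p^2 + 3*p) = (p + 2)*(p + 3)*(p + 4)*(p)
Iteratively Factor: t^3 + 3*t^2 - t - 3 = (t + 3)*(t^2 - 1) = (t - 1)*(t + 3)*(t + 1)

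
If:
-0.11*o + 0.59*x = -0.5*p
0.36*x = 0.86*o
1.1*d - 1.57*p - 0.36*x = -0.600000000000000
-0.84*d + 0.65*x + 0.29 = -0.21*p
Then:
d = 0.09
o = -0.22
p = 0.56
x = -0.52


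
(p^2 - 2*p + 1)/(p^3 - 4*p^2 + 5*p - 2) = 1/(p - 2)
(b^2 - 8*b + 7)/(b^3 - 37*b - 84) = (b - 1)/(b^2 + 7*b + 12)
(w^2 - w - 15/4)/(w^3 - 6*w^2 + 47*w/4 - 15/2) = (2*w + 3)/(2*w^2 - 7*w + 6)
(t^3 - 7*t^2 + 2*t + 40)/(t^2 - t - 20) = (t^2 - 2*t - 8)/(t + 4)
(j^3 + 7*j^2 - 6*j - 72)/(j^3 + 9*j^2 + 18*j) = (j^2 + j - 12)/(j*(j + 3))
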